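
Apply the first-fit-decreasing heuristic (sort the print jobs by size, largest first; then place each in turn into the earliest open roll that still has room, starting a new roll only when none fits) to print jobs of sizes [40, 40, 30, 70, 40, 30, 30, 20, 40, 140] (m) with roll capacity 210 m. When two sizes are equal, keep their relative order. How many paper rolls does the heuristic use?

Sorted descending: 140, 70, 40, 40, 40, 40, 30, 30, 30, 20.
  140 → roll 1 (new)  [load 140/210]
  70 → roll 1  [load 210/210]
  40 → roll 2 (new)  [load 40/210]
  40 → roll 2  [load 80/210]
  40 → roll 2  [load 120/210]
  40 → roll 2  [load 160/210]
  30 → roll 2  [load 190/210]
  30 → roll 3 (new)  [load 30/210]
  30 → roll 3  [load 60/210]
  20 → roll 2  [load 210/210]
3 paper rolls opened.

3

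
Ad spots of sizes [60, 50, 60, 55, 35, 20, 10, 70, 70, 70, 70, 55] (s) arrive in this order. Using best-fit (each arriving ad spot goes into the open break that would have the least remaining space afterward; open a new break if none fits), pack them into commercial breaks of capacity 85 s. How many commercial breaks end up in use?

  60 → break 1 (new)  [load 60/85]
  50 → break 2 (new)  [load 50/85]
  60 → break 3 (new)  [load 60/85]
  55 → break 4 (new)  [load 55/85]
  35 → break 2  [load 85/85]
  20 → break 1  [load 80/85]
  10 → break 3  [load 70/85]
  70 → break 5 (new)  [load 70/85]
  70 → break 6 (new)  [load 70/85]
  70 → break 7 (new)  [load 70/85]
  70 → break 8 (new)  [load 70/85]
  55 → break 9 (new)  [load 55/85]
9 commercial breaks opened.

9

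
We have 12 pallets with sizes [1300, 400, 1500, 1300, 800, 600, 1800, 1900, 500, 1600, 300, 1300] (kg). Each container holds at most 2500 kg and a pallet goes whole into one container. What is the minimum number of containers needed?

Total = 1900 + 1800 + 1600 + 1500 + 1300 + 1300 + 1300 + 800 + 600 + 500 + 400 + 300 = 13300 kg.
Lower bound: ⌈13300/2500⌉ = 6 containers.
Also, 7 pallets each exceed 1250 kg, and no two of those can share a container, so at least 7 containers are needed.
A packing using 7 containers:
  container 1: 1900 + 600 = 2500
  container 2: 1800 + 500 = 2300
  container 3: 1600 + 800 = 2400
  container 4: 1500 + 400 + 300 = 2200
  container 5: 1300 = 1300
  container 6: 1300 = 1300
  container 7: 1300 = 1300
This matches the lower bound, so 7 is optimal.

7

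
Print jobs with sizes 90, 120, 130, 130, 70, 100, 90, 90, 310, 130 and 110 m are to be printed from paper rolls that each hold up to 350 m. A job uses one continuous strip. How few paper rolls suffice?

5

Total = 310 + 130 + 130 + 130 + 120 + 110 + 100 + 90 + 90 + 90 + 70 = 1370 m.
Lower bound: ⌈1370/350⌉ = 4 paper rolls.
A packing using 5 paper rolls:
  roll 1: 310 = 310
  roll 2: 130 + 130 + 90 = 350
  roll 3: 130 + 120 + 100 = 350
  roll 4: 110 + 90 + 90 = 290
  roll 5: 70 = 70
No arrangement into 4 paper rolls stays within capacity, so 5 is optimal.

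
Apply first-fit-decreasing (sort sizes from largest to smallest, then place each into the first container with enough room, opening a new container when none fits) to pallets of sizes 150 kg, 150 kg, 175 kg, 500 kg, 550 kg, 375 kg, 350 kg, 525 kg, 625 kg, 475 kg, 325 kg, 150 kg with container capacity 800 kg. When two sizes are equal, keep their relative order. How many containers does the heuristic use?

6

Sorted descending: 625, 550, 525, 500, 475, 375, 350, 325, 175, 150, 150, 150.
  625 → container 1 (new)  [load 625/800]
  550 → container 2 (new)  [load 550/800]
  525 → container 3 (new)  [load 525/800]
  500 → container 4 (new)  [load 500/800]
  475 → container 5 (new)  [load 475/800]
  375 → container 6 (new)  [load 375/800]
  350 → container 6  [load 725/800]
  325 → container 5  [load 800/800]
  175 → container 1  [load 800/800]
  150 → container 2  [load 700/800]
  150 → container 3  [load 675/800]
  150 → container 4  [load 650/800]
6 containers opened.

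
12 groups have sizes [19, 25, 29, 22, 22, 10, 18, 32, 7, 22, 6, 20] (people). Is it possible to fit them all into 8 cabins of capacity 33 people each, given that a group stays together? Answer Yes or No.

Total = 232 people; ⌈232/33⌉ = 8.
9 groups each exceed half the capacity and cannot share a cabin, forcing at least 9 cabins.
At least 9 cabins are required, but only 8 are allowed.

No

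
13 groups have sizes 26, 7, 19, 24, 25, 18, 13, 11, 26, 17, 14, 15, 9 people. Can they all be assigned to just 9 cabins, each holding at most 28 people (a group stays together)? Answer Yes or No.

A valid assignment using 9 cabins:
  cabin 1: 26 = 26
  cabin 2: 26 = 26
  cabin 3: 25 = 25
  cabin 4: 24 = 24
  cabin 5: 19 + 9 = 28
  cabin 6: 18 + 7 = 25
  cabin 7: 17 + 11 = 28
  cabin 8: 15 + 13 = 28
  cabin 9: 14 = 14
Every load is within 28 people, so 9 cabins suffice.

Yes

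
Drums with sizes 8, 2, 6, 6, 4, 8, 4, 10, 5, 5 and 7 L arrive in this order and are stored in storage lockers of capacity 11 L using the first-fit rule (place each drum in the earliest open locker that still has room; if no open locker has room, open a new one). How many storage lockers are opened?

7

  8 → locker 1 (new)  [load 8/11]
  2 → locker 1  [load 10/11]
  6 → locker 2 (new)  [load 6/11]
  6 → locker 3 (new)  [load 6/11]
  4 → locker 2  [load 10/11]
  8 → locker 4 (new)  [load 8/11]
  4 → locker 3  [load 10/11]
  10 → locker 5 (new)  [load 10/11]
  5 → locker 6 (new)  [load 5/11]
  5 → locker 6  [load 10/11]
  7 → locker 7 (new)  [load 7/11]
7 storage lockers opened.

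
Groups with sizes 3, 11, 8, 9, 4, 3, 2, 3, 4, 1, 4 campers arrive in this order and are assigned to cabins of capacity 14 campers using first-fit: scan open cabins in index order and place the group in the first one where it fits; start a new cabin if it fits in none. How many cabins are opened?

  3 → cabin 1 (new)  [load 3/14]
  11 → cabin 1  [load 14/14]
  8 → cabin 2 (new)  [load 8/14]
  9 → cabin 3 (new)  [load 9/14]
  4 → cabin 2  [load 12/14]
  3 → cabin 3  [load 12/14]
  2 → cabin 2  [load 14/14]
  3 → cabin 4 (new)  [load 3/14]
  4 → cabin 4  [load 7/14]
  1 → cabin 3  [load 13/14]
  4 → cabin 4  [load 11/14]
4 cabins opened.

4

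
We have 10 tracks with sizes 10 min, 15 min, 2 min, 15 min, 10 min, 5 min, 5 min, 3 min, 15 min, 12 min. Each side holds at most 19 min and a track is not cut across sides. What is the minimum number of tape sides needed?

6

Total = 15 + 15 + 15 + 12 + 10 + 10 + 5 + 5 + 3 + 2 = 92 min.
Lower bound: ⌈92/19⌉ = 5 tape sides.
Also, 6 tracks each exceed 19/2 min, and no two of those can share a side, so at least 6 tape sides are needed.
A packing using 6 tape sides:
  side 1: 15 + 3 = 18
  side 2: 15 + 2 = 17
  side 3: 15 = 15
  side 4: 12 + 5 = 17
  side 5: 10 + 5 = 15
  side 6: 10 = 10
This matches the lower bound, so 6 is optimal.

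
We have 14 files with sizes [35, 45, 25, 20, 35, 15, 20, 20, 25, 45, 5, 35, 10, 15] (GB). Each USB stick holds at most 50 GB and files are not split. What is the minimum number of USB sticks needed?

8

Total = 45 + 45 + 35 + 35 + 35 + 25 + 25 + 20 + 20 + 20 + 15 + 15 + 10 + 5 = 350 GB.
Lower bound: ⌈350/50⌉ = 7 USB sticks.
A packing using 8 USB sticks:
  USB stick 1: 45 + 5 = 50
  USB stick 2: 45 = 45
  USB stick 3: 35 + 15 = 50
  USB stick 4: 35 + 15 = 50
  USB stick 5: 35 + 10 = 45
  USB stick 6: 25 + 25 = 50
  USB stick 7: 20 + 20 = 40
  USB stick 8: 20 = 20
No arrangement into 7 USB sticks stays within capacity, so 8 is optimal.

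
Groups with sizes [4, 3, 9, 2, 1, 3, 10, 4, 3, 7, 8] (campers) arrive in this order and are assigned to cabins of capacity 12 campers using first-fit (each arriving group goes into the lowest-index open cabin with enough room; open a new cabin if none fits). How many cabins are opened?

  4 → cabin 1 (new)  [load 4/12]
  3 → cabin 1  [load 7/12]
  9 → cabin 2 (new)  [load 9/12]
  2 → cabin 1  [load 9/12]
  1 → cabin 1  [load 10/12]
  3 → cabin 2  [load 12/12]
  10 → cabin 3 (new)  [load 10/12]
  4 → cabin 4 (new)  [load 4/12]
  3 → cabin 4  [load 7/12]
  7 → cabin 5 (new)  [load 7/12]
  8 → cabin 6 (new)  [load 8/12]
6 cabins opened.

6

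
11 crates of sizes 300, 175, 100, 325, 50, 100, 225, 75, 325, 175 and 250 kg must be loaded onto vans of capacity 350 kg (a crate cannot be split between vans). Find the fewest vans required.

Total = 325 + 325 + 300 + 250 + 225 + 175 + 175 + 100 + 100 + 75 + 50 = 2100 kg.
Lower bound: ⌈2100/350⌉ = 6 vans.
A packing using 7 vans:
  van 1: 325 = 325
  van 2: 325 = 325
  van 3: 300 + 50 = 350
  van 4: 250 + 100 = 350
  van 5: 225 + 100 = 325
  van 6: 175 + 175 = 350
  van 7: 75 = 75
No arrangement into 6 vans stays within capacity, so 7 is optimal.

7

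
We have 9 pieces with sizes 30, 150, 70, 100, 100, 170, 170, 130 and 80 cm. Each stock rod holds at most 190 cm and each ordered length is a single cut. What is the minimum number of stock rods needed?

6

Total = 170 + 170 + 150 + 130 + 100 + 100 + 80 + 70 + 30 = 1000 cm.
Lower bound: ⌈1000/190⌉ = 6 stock rods.
A packing using 6 stock rods:
  stock rod 1: 170 = 170
  stock rod 2: 170 = 170
  stock rod 3: 150 + 30 = 180
  stock rod 4: 130 = 130
  stock rod 5: 100 + 80 = 180
  stock rod 6: 100 + 70 = 170
This matches the lower bound, so 6 is optimal.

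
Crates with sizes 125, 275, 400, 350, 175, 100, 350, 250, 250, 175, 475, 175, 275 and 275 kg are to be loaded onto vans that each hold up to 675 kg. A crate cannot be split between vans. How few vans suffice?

6

Total = 475 + 400 + 350 + 350 + 275 + 275 + 275 + 250 + 250 + 175 + 175 + 175 + 125 + 100 = 3650 kg.
Lower bound: ⌈3650/675⌉ = 6 vans.
A packing using 6 vans:
  van 1: 475 + 175 = 650
  van 2: 400 + 275 = 675
  van 3: 350 + 275 = 625
  van 4: 350 + 275 = 625
  van 5: 250 + 250 + 175 = 675
  van 6: 175 + 125 + 100 = 400
This matches the lower bound, so 6 is optimal.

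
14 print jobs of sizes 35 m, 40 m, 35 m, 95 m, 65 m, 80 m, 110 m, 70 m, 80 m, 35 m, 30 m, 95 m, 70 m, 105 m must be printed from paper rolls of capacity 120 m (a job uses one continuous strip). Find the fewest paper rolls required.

Total = 110 + 105 + 95 + 95 + 80 + 80 + 70 + 70 + 65 + 40 + 35 + 35 + 35 + 30 = 945 m.
Lower bound: ⌈945/120⌉ = 8 paper rolls.
Also, 9 print jobs each exceed 60 m, and no two of those can share a roll, so at least 9 paper rolls are needed.
A packing using 9 paper rolls:
  roll 1: 110 = 110
  roll 2: 105 = 105
  roll 3: 95 = 95
  roll 4: 95 = 95
  roll 5: 80 + 40 = 120
  roll 6: 80 + 35 = 115
  roll 7: 70 + 35 = 105
  roll 8: 70 + 35 = 105
  roll 9: 65 + 30 = 95
This matches the lower bound, so 9 is optimal.

9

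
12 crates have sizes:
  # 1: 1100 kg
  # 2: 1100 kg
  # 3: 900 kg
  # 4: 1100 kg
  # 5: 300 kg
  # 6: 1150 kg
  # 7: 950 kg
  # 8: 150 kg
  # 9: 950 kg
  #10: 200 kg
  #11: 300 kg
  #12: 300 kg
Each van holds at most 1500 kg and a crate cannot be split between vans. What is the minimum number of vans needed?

Total = 1150 + 1100 + 1100 + 1100 + 950 + 950 + 900 + 300 + 300 + 300 + 200 + 150 = 8500 kg.
Lower bound: ⌈8500/1500⌉ = 6 vans.
Also, 7 crates each exceed 750 kg, and no two of those can share a van, so at least 7 vans are needed.
A packing using 7 vans:
  van 1: 1150 + 300 = 1450
  van 2: 1100 + 300 = 1400
  van 3: 1100 + 300 = 1400
  van 4: 1100 + 200 + 150 = 1450
  van 5: 950 = 950
  van 6: 950 = 950
  van 7: 900 = 900
This matches the lower bound, so 7 is optimal.

7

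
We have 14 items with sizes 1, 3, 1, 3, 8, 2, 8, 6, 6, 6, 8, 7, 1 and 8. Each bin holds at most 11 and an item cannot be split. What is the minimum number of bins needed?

8

Total = 8 + 8 + 8 + 8 + 7 + 6 + 6 + 6 + 3 + 3 + 2 + 1 + 1 + 1 = 68.
Lower bound: ⌈68/11⌉ = 7 bins.
Also, 8 items each exceed 11/2, and no two of those can share a bin, so at least 8 bins are needed.
A packing using 8 bins:
  bin 1: 8 + 3 = 11
  bin 2: 8 + 3 = 11
  bin 3: 8 + 2 + 1 = 11
  bin 4: 8 + 1 + 1 = 10
  bin 5: 7 = 7
  bin 6: 6 = 6
  bin 7: 6 = 6
  bin 8: 6 = 6
This matches the lower bound, so 8 is optimal.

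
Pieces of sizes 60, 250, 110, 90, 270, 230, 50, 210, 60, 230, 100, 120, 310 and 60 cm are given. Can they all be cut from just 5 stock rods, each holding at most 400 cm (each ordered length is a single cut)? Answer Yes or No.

Total = 2150 cm; ⌈2150/400⌉ = 6.
At least 6 stock rods are required, but only 5 are allowed.

No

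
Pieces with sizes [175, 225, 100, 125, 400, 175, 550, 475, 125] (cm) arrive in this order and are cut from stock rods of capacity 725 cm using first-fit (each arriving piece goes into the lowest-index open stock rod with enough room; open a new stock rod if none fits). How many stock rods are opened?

  175 → stock rod 1 (new)  [load 175/725]
  225 → stock rod 1  [load 400/725]
  100 → stock rod 1  [load 500/725]
  125 → stock rod 1  [load 625/725]
  400 → stock rod 2 (new)  [load 400/725]
  175 → stock rod 2  [load 575/725]
  550 → stock rod 3 (new)  [load 550/725]
  475 → stock rod 4 (new)  [load 475/725]
  125 → stock rod 2  [load 700/725]
4 stock rods opened.

4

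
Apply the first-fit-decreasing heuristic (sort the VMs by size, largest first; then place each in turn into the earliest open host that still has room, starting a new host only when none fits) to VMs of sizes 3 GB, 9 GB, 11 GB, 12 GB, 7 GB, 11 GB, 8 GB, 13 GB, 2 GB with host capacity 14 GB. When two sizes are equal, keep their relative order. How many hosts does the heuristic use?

7

Sorted descending: 13, 12, 11, 11, 9, 8, 7, 3, 2.
  13 → host 1 (new)  [load 13/14]
  12 → host 2 (new)  [load 12/14]
  11 → host 3 (new)  [load 11/14]
  11 → host 4 (new)  [load 11/14]
  9 → host 5 (new)  [load 9/14]
  8 → host 6 (new)  [load 8/14]
  7 → host 7 (new)  [load 7/14]
  3 → host 3  [load 14/14]
  2 → host 2  [load 14/14]
7 hosts opened.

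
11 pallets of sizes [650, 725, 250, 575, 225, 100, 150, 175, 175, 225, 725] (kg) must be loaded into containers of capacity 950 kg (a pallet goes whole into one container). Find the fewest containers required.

5

Total = 725 + 725 + 650 + 575 + 250 + 225 + 225 + 175 + 175 + 150 + 100 = 3975 kg.
Lower bound: ⌈3975/950⌉ = 5 containers.
A packing using 5 containers:
  container 1: 725 + 225 = 950
  container 2: 725 + 225 = 950
  container 3: 650 + 250 = 900
  container 4: 575 + 175 + 175 = 925
  container 5: 150 + 100 = 250
This matches the lower bound, so 5 is optimal.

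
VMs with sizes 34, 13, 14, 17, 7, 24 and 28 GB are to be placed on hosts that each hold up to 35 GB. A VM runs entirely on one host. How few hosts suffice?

5

Total = 34 + 28 + 24 + 17 + 14 + 13 + 7 = 137 GB.
Lower bound: ⌈137/35⌉ = 4 hosts.
A packing using 5 hosts:
  host 1: 34 = 34
  host 2: 28 + 7 = 35
  host 3: 24 = 24
  host 4: 17 + 14 = 31
  host 5: 13 = 13
No arrangement into 4 hosts stays within capacity, so 5 is optimal.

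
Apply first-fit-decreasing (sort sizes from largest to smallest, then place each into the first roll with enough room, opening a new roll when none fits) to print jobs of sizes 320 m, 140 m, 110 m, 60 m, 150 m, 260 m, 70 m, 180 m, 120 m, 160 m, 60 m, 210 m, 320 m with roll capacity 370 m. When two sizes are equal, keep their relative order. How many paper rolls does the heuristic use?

7

Sorted descending: 320, 320, 260, 210, 180, 160, 150, 140, 120, 110, 70, 60, 60.
  320 → roll 1 (new)  [load 320/370]
  320 → roll 2 (new)  [load 320/370]
  260 → roll 3 (new)  [load 260/370]
  210 → roll 4 (new)  [load 210/370]
  180 → roll 5 (new)  [load 180/370]
  160 → roll 4  [load 370/370]
  150 → roll 5  [load 330/370]
  140 → roll 6 (new)  [load 140/370]
  120 → roll 6  [load 260/370]
  110 → roll 3  [load 370/370]
  70 → roll 6  [load 330/370]
  60 → roll 7 (new)  [load 60/370]
  60 → roll 7  [load 120/370]
7 paper rolls opened.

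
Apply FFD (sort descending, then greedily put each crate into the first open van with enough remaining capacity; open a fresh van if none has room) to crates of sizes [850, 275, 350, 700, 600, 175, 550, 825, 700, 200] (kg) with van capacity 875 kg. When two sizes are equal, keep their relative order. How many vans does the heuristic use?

Sorted descending: 850, 825, 700, 700, 600, 550, 350, 275, 200, 175.
  850 → van 1 (new)  [load 850/875]
  825 → van 2 (new)  [load 825/875]
  700 → van 3 (new)  [load 700/875]
  700 → van 4 (new)  [load 700/875]
  600 → van 5 (new)  [load 600/875]
  550 → van 6 (new)  [load 550/875]
  350 → van 7 (new)  [load 350/875]
  275 → van 5  [load 875/875]
  200 → van 6  [load 750/875]
  175 → van 3  [load 875/875]
7 vans opened.

7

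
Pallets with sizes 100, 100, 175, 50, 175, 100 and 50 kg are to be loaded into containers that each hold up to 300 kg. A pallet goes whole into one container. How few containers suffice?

Total = 175 + 175 + 100 + 100 + 100 + 50 + 50 = 750 kg.
Lower bound: ⌈750/300⌉ = 3 containers.
A packing using 3 containers:
  container 1: 175 + 100 = 275
  container 2: 175 + 100 = 275
  container 3: 100 + 50 + 50 = 200
This matches the lower bound, so 3 is optimal.

3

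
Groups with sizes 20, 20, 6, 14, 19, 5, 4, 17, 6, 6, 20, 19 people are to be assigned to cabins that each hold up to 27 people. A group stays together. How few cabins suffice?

7

Total = 20 + 20 + 20 + 19 + 19 + 17 + 14 + 6 + 6 + 6 + 5 + 4 = 156 people.
Lower bound: ⌈156/27⌉ = 6 cabins.
Also, 7 groups each exceed 27/2 people, and no two of those can share a cabin, so at least 7 cabins are needed.
A packing using 7 cabins:
  cabin 1: 20 + 6 = 26
  cabin 2: 20 + 6 = 26
  cabin 3: 20 + 6 = 26
  cabin 4: 19 + 5 = 24
  cabin 5: 19 + 4 = 23
  cabin 6: 17 = 17
  cabin 7: 14 = 14
This matches the lower bound, so 7 is optimal.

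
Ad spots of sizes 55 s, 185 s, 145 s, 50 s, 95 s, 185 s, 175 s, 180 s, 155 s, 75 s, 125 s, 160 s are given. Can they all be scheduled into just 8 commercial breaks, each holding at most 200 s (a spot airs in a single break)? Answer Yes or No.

No

Total = 1585 s; ⌈1585/200⌉ = 8.
The bound of 8 does not rule out 8, but exhaustive search shows no assignment into 8 commercial breaks of capacity 200 s exists — the minimum is 9.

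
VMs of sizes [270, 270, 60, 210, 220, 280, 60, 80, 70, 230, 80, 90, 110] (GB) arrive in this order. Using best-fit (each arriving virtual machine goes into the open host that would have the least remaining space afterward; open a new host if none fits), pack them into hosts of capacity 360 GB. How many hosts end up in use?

  270 → host 1 (new)  [load 270/360]
  270 → host 2 (new)  [load 270/360]
  60 → host 1  [load 330/360]
  210 → host 3 (new)  [load 210/360]
  220 → host 4 (new)  [load 220/360]
  280 → host 5 (new)  [load 280/360]
  60 → host 5  [load 340/360]
  80 → host 2  [load 350/360]
  70 → host 4  [load 290/360]
  230 → host 6 (new)  [load 230/360]
  80 → host 6  [load 310/360]
  90 → host 3  [load 300/360]
  110 → host 7 (new)  [load 110/360]
7 hosts opened.

7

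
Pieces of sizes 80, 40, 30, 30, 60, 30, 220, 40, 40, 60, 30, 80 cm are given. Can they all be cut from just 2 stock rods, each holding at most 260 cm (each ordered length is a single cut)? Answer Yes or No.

No

Total = 740 cm; ⌈740/260⌉ = 3.
At least 3 stock rods are required, but only 2 are allowed.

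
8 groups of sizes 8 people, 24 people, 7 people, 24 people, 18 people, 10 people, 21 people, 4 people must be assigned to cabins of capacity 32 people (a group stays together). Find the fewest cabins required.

4

Total = 24 + 24 + 21 + 18 + 10 + 8 + 7 + 4 = 116 people.
Lower bound: ⌈116/32⌉ = 4 cabins.
A packing using 4 cabins:
  cabin 1: 24 + 8 = 32
  cabin 2: 24 + 7 = 31
  cabin 3: 21 + 10 = 31
  cabin 4: 18 + 4 = 22
This matches the lower bound, so 4 is optimal.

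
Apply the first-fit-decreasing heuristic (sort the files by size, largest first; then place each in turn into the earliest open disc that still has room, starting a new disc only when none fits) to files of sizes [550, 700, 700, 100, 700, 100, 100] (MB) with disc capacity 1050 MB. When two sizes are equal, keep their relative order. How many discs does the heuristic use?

4

Sorted descending: 700, 700, 700, 550, 100, 100, 100.
  700 → disc 1 (new)  [load 700/1050]
  700 → disc 2 (new)  [load 700/1050]
  700 → disc 3 (new)  [load 700/1050]
  550 → disc 4 (new)  [load 550/1050]
  100 → disc 1  [load 800/1050]
  100 → disc 1  [load 900/1050]
  100 → disc 1  [load 1000/1050]
4 discs opened.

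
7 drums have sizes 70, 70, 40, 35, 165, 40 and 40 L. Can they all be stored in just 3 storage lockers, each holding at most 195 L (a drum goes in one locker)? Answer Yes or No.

A valid assignment using 3 storage lockers:
  locker 1: 165 = 165
  locker 2: 70 + 70 + 40 = 180
  locker 3: 40 + 40 + 35 = 115
Every load is within 195 L, so 3 storage lockers suffice.

Yes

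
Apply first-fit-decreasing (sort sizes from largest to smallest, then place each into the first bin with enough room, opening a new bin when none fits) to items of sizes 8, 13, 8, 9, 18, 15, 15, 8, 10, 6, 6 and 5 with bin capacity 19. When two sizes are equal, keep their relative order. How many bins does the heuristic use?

7

Sorted descending: 18, 15, 15, 13, 10, 9, 8, 8, 8, 6, 6, 5.
  18 → bin 1 (new)  [load 18/19]
  15 → bin 2 (new)  [load 15/19]
  15 → bin 3 (new)  [load 15/19]
  13 → bin 4 (new)  [load 13/19]
  10 → bin 5 (new)  [load 10/19]
  9 → bin 5  [load 19/19]
  8 → bin 6 (new)  [load 8/19]
  8 → bin 6  [load 16/19]
  8 → bin 7 (new)  [load 8/19]
  6 → bin 4  [load 19/19]
  6 → bin 7  [load 14/19]
  5 → bin 7  [load 19/19]
7 bins opened.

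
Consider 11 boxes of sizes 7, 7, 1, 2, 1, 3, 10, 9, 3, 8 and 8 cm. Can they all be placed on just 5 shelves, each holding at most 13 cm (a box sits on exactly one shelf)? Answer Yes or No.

No

Total = 59 cm; ⌈59/13⌉ = 5.
6 boxes each exceed half the capacity and cannot share a shelf, forcing at least 6 shelves.
At least 6 shelves are required, but only 5 are allowed.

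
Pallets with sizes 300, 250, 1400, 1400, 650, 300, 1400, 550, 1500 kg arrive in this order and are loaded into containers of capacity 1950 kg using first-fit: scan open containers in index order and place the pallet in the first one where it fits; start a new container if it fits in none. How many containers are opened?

5

  300 → container 1 (new)  [load 300/1950]
  250 → container 1  [load 550/1950]
  1400 → container 1  [load 1950/1950]
  1400 → container 2 (new)  [load 1400/1950]
  650 → container 3 (new)  [load 650/1950]
  300 → container 2  [load 1700/1950]
  1400 → container 4 (new)  [load 1400/1950]
  550 → container 3  [load 1200/1950]
  1500 → container 5 (new)  [load 1500/1950]
5 containers opened.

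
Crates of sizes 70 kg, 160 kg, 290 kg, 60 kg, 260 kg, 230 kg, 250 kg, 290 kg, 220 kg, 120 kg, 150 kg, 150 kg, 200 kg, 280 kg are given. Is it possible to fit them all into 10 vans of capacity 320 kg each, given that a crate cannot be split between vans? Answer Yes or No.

A valid assignment using 10 vans:
  van 1: 290 = 290
  van 2: 290 = 290
  van 3: 280 = 280
  van 4: 260 + 60 = 320
  van 5: 250 + 70 = 320
  van 6: 230 = 230
  van 7: 220 = 220
  van 8: 200 + 120 = 320
  van 9: 160 + 150 = 310
  van 10: 150 = 150
Every load is within 320 kg, so 10 vans suffice.

Yes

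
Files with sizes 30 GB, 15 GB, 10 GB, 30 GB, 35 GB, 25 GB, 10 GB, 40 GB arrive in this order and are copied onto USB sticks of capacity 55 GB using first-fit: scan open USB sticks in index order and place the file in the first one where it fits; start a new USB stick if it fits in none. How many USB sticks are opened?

  30 → USB stick 1 (new)  [load 30/55]
  15 → USB stick 1  [load 45/55]
  10 → USB stick 1  [load 55/55]
  30 → USB stick 2 (new)  [load 30/55]
  35 → USB stick 3 (new)  [load 35/55]
  25 → USB stick 2  [load 55/55]
  10 → USB stick 3  [load 45/55]
  40 → USB stick 4 (new)  [load 40/55]
4 USB sticks opened.

4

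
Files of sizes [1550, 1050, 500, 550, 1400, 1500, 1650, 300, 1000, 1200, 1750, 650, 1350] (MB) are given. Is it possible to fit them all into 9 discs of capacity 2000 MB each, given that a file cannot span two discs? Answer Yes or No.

Yes

A valid assignment using 9 discs:
  disc 1: 1750 = 1750
  disc 2: 1650 + 300 = 1950
  disc 3: 1550 = 1550
  disc 4: 1500 + 500 = 2000
  disc 5: 1400 + 550 = 1950
  disc 6: 1350 + 650 = 2000
  disc 7: 1200 = 1200
  disc 8: 1050 = 1050
  disc 9: 1000 = 1000
Every load is within 2000 MB, so 9 discs suffice.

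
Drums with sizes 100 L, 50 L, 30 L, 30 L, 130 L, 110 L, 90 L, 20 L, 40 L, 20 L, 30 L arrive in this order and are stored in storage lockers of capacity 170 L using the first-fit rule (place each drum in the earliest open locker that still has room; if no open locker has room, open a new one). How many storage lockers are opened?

  100 → locker 1 (new)  [load 100/170]
  50 → locker 1  [load 150/170]
  30 → locker 2 (new)  [load 30/170]
  30 → locker 2  [load 60/170]
  130 → locker 3 (new)  [load 130/170]
  110 → locker 2  [load 170/170]
  90 → locker 4 (new)  [load 90/170]
  20 → locker 1  [load 170/170]
  40 → locker 3  [load 170/170]
  20 → locker 4  [load 110/170]
  30 → locker 4  [load 140/170]
4 storage lockers opened.

4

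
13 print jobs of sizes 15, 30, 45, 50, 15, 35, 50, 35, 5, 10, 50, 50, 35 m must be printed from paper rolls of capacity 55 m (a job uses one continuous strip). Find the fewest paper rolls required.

Total = 50 + 50 + 50 + 50 + 45 + 35 + 35 + 35 + 30 + 15 + 15 + 10 + 5 = 425 m.
Lower bound: ⌈425/55⌉ = 8 paper rolls.
Also, 9 print jobs each exceed 55/2 m, and no two of those can share a roll, so at least 9 paper rolls are needed.
A packing using 9 paper rolls:
  roll 1: 50 + 5 = 55
  roll 2: 50 = 50
  roll 3: 50 = 50
  roll 4: 50 = 50
  roll 5: 45 + 10 = 55
  roll 6: 35 + 15 = 50
  roll 7: 35 + 15 = 50
  roll 8: 35 = 35
  roll 9: 30 = 30
This matches the lower bound, so 9 is optimal.

9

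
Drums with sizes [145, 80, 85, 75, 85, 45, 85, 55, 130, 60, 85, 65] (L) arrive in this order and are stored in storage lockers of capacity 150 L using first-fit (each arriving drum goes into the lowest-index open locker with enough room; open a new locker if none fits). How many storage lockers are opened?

  145 → locker 1 (new)  [load 145/150]
  80 → locker 2 (new)  [load 80/150]
  85 → locker 3 (new)  [load 85/150]
  75 → locker 4 (new)  [load 75/150]
  85 → locker 5 (new)  [load 85/150]
  45 → locker 2  [load 125/150]
  85 → locker 6 (new)  [load 85/150]
  55 → locker 3  [load 140/150]
  130 → locker 7 (new)  [load 130/150]
  60 → locker 4  [load 135/150]
  85 → locker 8 (new)  [load 85/150]
  65 → locker 5  [load 150/150]
8 storage lockers opened.

8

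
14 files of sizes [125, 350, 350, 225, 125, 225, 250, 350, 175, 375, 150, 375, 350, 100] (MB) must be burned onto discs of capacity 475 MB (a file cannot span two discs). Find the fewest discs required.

Total = 375 + 375 + 350 + 350 + 350 + 350 + 250 + 225 + 225 + 175 + 150 + 125 + 125 + 100 = 3525 MB.
Lower bound: ⌈3525/475⌉ = 8 discs.
A packing using 9 discs:
  disc 1: 375 + 100 = 475
  disc 2: 375 = 375
  disc 3: 350 + 125 = 475
  disc 4: 350 + 125 = 475
  disc 5: 350 = 350
  disc 6: 350 = 350
  disc 7: 250 + 225 = 475
  disc 8: 225 + 175 = 400
  disc 9: 150 = 150
No arrangement into 8 discs stays within capacity, so 9 is optimal.

9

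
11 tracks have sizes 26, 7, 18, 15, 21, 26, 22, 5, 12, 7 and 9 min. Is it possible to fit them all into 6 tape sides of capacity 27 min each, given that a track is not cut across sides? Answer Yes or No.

Total = 168 min; ⌈168/27⌉ = 7.
At least 7 tape sides are required, but only 6 are allowed.

No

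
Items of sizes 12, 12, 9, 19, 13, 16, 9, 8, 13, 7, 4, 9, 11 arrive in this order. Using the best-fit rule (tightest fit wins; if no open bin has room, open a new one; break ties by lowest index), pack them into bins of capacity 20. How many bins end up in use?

8

  12 → bin 1 (new)  [load 12/20]
  12 → bin 2 (new)  [load 12/20]
  9 → bin 3 (new)  [load 9/20]
  19 → bin 4 (new)  [load 19/20]
  13 → bin 5 (new)  [load 13/20]
  16 → bin 6 (new)  [load 16/20]
  9 → bin 3  [load 18/20]
  8 → bin 1  [load 20/20]
  13 → bin 7 (new)  [load 13/20]
  7 → bin 5  [load 20/20]
  4 → bin 6  [load 20/20]
  9 → bin 8 (new)  [load 9/20]
  11 → bin 8  [load 20/20]
8 bins opened.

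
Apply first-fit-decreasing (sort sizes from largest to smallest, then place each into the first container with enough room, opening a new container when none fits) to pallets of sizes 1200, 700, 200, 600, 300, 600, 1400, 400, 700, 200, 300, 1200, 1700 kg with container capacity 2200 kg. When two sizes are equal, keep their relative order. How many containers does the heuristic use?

Sorted descending: 1700, 1400, 1200, 1200, 700, 700, 600, 600, 400, 300, 300, 200, 200.
  1700 → container 1 (new)  [load 1700/2200]
  1400 → container 2 (new)  [load 1400/2200]
  1200 → container 3 (new)  [load 1200/2200]
  1200 → container 4 (new)  [load 1200/2200]
  700 → container 2  [load 2100/2200]
  700 → container 3  [load 1900/2200]
  600 → container 4  [load 1800/2200]
  600 → container 5 (new)  [load 600/2200]
  400 → container 1  [load 2100/2200]
  300 → container 3  [load 2200/2200]
  300 → container 4  [load 2100/2200]
  200 → container 5  [load 800/2200]
  200 → container 5  [load 1000/2200]
5 containers opened.

5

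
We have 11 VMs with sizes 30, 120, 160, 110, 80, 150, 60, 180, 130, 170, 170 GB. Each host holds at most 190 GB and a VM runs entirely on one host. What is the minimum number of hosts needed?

8

Total = 180 + 170 + 170 + 160 + 150 + 130 + 120 + 110 + 80 + 60 + 30 = 1360 GB.
Lower bound: ⌈1360/190⌉ = 8 hosts.
A packing using 8 hosts:
  host 1: 180 = 180
  host 2: 170 = 170
  host 3: 170 = 170
  host 4: 160 + 30 = 190
  host 5: 150 = 150
  host 6: 130 + 60 = 190
  host 7: 120 = 120
  host 8: 110 + 80 = 190
This matches the lower bound, so 8 is optimal.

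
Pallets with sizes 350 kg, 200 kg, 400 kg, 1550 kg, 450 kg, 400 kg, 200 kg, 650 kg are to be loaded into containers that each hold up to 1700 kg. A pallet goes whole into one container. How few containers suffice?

3

Total = 1550 + 650 + 450 + 400 + 400 + 350 + 200 + 200 = 4200 kg.
Lower bound: ⌈4200/1700⌉ = 3 containers.
A packing using 3 containers:
  container 1: 1550 = 1550
  container 2: 650 + 450 + 400 + 200 = 1700
  container 3: 400 + 350 + 200 = 950
This matches the lower bound, so 3 is optimal.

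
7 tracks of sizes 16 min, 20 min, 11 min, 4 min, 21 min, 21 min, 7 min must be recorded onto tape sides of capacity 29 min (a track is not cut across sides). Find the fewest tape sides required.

Total = 21 + 21 + 20 + 16 + 11 + 7 + 4 = 100 min.
Lower bound: ⌈100/29⌉ = 4 tape sides.
A packing using 4 tape sides:
  side 1: 21 + 7 = 28
  side 2: 21 + 4 = 25
  side 3: 20 = 20
  side 4: 16 + 11 = 27
This matches the lower bound, so 4 is optimal.

4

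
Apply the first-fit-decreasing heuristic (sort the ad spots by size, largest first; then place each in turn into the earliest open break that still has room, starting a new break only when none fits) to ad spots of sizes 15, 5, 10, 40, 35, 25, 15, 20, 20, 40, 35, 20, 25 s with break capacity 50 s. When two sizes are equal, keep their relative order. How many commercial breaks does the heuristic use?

Sorted descending: 40, 40, 35, 35, 25, 25, 20, 20, 20, 15, 15, 10, 5.
  40 → break 1 (new)  [load 40/50]
  40 → break 2 (new)  [load 40/50]
  35 → break 3 (new)  [load 35/50]
  35 → break 4 (new)  [load 35/50]
  25 → break 5 (new)  [load 25/50]
  25 → break 5  [load 50/50]
  20 → break 6 (new)  [load 20/50]
  20 → break 6  [load 40/50]
  20 → break 7 (new)  [load 20/50]
  15 → break 3  [load 50/50]
  15 → break 4  [load 50/50]
  10 → break 1  [load 50/50]
  5 → break 2  [load 45/50]
7 commercial breaks opened.

7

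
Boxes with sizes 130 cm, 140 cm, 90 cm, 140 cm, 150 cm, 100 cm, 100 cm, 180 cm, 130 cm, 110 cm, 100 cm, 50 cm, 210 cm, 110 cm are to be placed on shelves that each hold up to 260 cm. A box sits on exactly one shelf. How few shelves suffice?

Total = 210 + 180 + 150 + 140 + 140 + 130 + 130 + 110 + 110 + 100 + 100 + 100 + 90 + 50 = 1740 cm.
Lower bound: ⌈1740/260⌉ = 7 shelves.
A packing using 8 shelves:
  shelf 1: 210 + 50 = 260
  shelf 2: 180 = 180
  shelf 3: 150 + 110 = 260
  shelf 4: 140 + 110 = 250
  shelf 5: 140 + 100 = 240
  shelf 6: 130 + 130 = 260
  shelf 7: 100 + 100 = 200
  shelf 8: 90 = 90
No arrangement into 7 shelves stays within capacity, so 8 is optimal.

8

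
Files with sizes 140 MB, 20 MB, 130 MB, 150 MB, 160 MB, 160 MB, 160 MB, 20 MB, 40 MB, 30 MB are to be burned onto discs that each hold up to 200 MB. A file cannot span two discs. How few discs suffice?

6

Total = 160 + 160 + 160 + 150 + 140 + 130 + 40 + 30 + 20 + 20 = 1010 MB.
Lower bound: ⌈1010/200⌉ = 6 discs.
A packing using 6 discs:
  disc 1: 160 + 40 = 200
  disc 2: 160 + 30 = 190
  disc 3: 160 + 20 + 20 = 200
  disc 4: 150 = 150
  disc 5: 140 = 140
  disc 6: 130 = 130
This matches the lower bound, so 6 is optimal.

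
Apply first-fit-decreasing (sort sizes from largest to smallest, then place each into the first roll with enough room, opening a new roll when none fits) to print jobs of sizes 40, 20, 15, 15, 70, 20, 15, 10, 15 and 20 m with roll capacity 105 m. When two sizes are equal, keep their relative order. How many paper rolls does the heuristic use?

3

Sorted descending: 70, 40, 20, 20, 20, 15, 15, 15, 15, 10.
  70 → roll 1 (new)  [load 70/105]
  40 → roll 2 (new)  [load 40/105]
  20 → roll 1  [load 90/105]
  20 → roll 2  [load 60/105]
  20 → roll 2  [load 80/105]
  15 → roll 1  [load 105/105]
  15 → roll 2  [load 95/105]
  15 → roll 3 (new)  [load 15/105]
  15 → roll 3  [load 30/105]
  10 → roll 2  [load 105/105]
3 paper rolls opened.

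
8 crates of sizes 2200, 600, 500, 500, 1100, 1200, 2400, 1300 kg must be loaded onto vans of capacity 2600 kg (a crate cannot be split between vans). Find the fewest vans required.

5

Total = 2400 + 2200 + 1300 + 1200 + 1100 + 600 + 500 + 500 = 9800 kg.
Lower bound: ⌈9800/2600⌉ = 4 vans.
A packing using 5 vans:
  van 1: 2400 = 2400
  van 2: 2200 = 2200
  van 3: 1300 + 1200 = 2500
  van 4: 1100 + 600 + 500 = 2200
  van 5: 500 = 500
No arrangement into 4 vans stays within capacity, so 5 is optimal.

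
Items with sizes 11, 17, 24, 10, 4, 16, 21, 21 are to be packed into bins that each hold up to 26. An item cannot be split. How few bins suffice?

6

Total = 24 + 21 + 21 + 17 + 16 + 11 + 10 + 4 = 124.
Lower bound: ⌈124/26⌉ = 5 bins.
A packing using 6 bins:
  bin 1: 24 = 24
  bin 2: 21 + 4 = 25
  bin 3: 21 = 21
  bin 4: 17 = 17
  bin 5: 16 + 10 = 26
  bin 6: 11 = 11
No arrangement into 5 bins stays within capacity, so 6 is optimal.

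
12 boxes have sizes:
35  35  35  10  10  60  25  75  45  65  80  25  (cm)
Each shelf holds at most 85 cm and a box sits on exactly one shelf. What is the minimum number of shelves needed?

7

Total = 80 + 75 + 65 + 60 + 45 + 35 + 35 + 35 + 25 + 25 + 10 + 10 = 500 cm.
Lower bound: ⌈500/85⌉ = 6 shelves.
A packing using 7 shelves:
  shelf 1: 80 = 80
  shelf 2: 75 + 10 = 85
  shelf 3: 65 + 10 = 75
  shelf 4: 60 + 25 = 85
  shelf 5: 45 + 35 = 80
  shelf 6: 35 + 35 = 70
  shelf 7: 25 = 25
No arrangement into 6 shelves stays within capacity, so 7 is optimal.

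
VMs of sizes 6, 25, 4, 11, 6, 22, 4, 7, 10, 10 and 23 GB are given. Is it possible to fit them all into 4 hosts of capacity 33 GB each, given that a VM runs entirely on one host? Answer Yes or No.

Yes

A valid assignment using 4 hosts:
  host 1: 25 + 7 = 32
  host 2: 23 + 10 = 33
  host 3: 22 + 11 = 33
  host 4: 10 + 6 + 6 + 4 + 4 = 30
Every load is within 33 GB, so 4 hosts suffice.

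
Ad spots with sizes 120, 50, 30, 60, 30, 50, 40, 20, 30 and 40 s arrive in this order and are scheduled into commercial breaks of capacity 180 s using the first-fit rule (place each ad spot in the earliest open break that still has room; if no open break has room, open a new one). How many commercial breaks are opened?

3

  120 → break 1 (new)  [load 120/180]
  50 → break 1  [load 170/180]
  30 → break 2 (new)  [load 30/180]
  60 → break 2  [load 90/180]
  30 → break 2  [load 120/180]
  50 → break 2  [load 170/180]
  40 → break 3 (new)  [load 40/180]
  20 → break 3  [load 60/180]
  30 → break 3  [load 90/180]
  40 → break 3  [load 130/180]
3 commercial breaks opened.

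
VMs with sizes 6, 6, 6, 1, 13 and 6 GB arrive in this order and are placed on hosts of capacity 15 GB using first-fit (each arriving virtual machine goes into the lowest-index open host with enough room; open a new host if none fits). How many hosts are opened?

3

  6 → host 1 (new)  [load 6/15]
  6 → host 1  [load 12/15]
  6 → host 2 (new)  [load 6/15]
  1 → host 1  [load 13/15]
  13 → host 3 (new)  [load 13/15]
  6 → host 2  [load 12/15]
3 hosts opened.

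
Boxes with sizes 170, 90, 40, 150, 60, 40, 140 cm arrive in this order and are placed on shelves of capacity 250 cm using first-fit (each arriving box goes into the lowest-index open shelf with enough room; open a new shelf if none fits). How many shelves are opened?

3

  170 → shelf 1 (new)  [load 170/250]
  90 → shelf 2 (new)  [load 90/250]
  40 → shelf 1  [load 210/250]
  150 → shelf 2  [load 240/250]
  60 → shelf 3 (new)  [load 60/250]
  40 → shelf 1  [load 250/250]
  140 → shelf 3  [load 200/250]
3 shelves opened.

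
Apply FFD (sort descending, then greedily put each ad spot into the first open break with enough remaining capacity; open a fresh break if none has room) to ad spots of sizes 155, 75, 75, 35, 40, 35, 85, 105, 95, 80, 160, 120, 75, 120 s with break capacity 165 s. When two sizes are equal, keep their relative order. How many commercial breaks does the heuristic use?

9

Sorted descending: 160, 155, 120, 120, 105, 95, 85, 80, 75, 75, 75, 40, 35, 35.
  160 → break 1 (new)  [load 160/165]
  155 → break 2 (new)  [load 155/165]
  120 → break 3 (new)  [load 120/165]
  120 → break 4 (new)  [load 120/165]
  105 → break 5 (new)  [load 105/165]
  95 → break 6 (new)  [load 95/165]
  85 → break 7 (new)  [load 85/165]
  80 → break 7  [load 165/165]
  75 → break 8 (new)  [load 75/165]
  75 → break 8  [load 150/165]
  75 → break 9 (new)  [load 75/165]
  40 → break 3  [load 160/165]
  35 → break 4  [load 155/165]
  35 → break 5  [load 140/165]
9 commercial breaks opened.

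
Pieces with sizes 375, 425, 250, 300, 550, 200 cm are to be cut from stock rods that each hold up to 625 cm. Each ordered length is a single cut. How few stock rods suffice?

4

Total = 550 + 425 + 375 + 300 + 250 + 200 = 2100 cm.
Lower bound: ⌈2100/625⌉ = 4 stock rods.
A packing using 4 stock rods:
  stock rod 1: 550 = 550
  stock rod 2: 425 + 200 = 625
  stock rod 3: 375 + 250 = 625
  stock rod 4: 300 = 300
This matches the lower bound, so 4 is optimal.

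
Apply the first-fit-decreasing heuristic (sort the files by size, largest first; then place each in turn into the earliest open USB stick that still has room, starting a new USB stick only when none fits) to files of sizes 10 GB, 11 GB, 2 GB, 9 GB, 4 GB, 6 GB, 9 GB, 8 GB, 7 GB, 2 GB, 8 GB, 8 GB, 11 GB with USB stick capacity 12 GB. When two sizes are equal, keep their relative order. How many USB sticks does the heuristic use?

Sorted descending: 11, 11, 10, 9, 9, 8, 8, 8, 7, 6, 4, 2, 2.
  11 → USB stick 1 (new)  [load 11/12]
  11 → USB stick 2 (new)  [load 11/12]
  10 → USB stick 3 (new)  [load 10/12]
  9 → USB stick 4 (new)  [load 9/12]
  9 → USB stick 5 (new)  [load 9/12]
  8 → USB stick 6 (new)  [load 8/12]
  8 → USB stick 7 (new)  [load 8/12]
  8 → USB stick 8 (new)  [load 8/12]
  7 → USB stick 9 (new)  [load 7/12]
  6 → USB stick 10 (new)  [load 6/12]
  4 → USB stick 6  [load 12/12]
  2 → USB stick 3  [load 12/12]
  2 → USB stick 4  [load 11/12]
10 USB sticks opened.

10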